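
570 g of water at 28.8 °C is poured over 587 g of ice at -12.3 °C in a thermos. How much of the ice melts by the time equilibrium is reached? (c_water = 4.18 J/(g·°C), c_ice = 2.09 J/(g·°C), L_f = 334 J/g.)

m_melted ≈ 160 g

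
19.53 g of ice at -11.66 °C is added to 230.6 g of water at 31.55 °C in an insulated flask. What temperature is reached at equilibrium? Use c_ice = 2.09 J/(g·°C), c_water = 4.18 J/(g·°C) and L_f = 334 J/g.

T_f ≈ 22.4 °C

Let T be the final temperature. ΣQ_i = 0:
warm ice to 0 °C: 19.53×2.09×(0 − (-11.66)) = 475.93
  latent heat to melt: 19.53×334 = 6523
  warm the meltwater: 81.64 T
  water: 963.91(T − 31.55)
1045.5 T = 30411 − 6999 = 23412
T ≈ 22.39 °C — above 0 °C, consistent with complete melting.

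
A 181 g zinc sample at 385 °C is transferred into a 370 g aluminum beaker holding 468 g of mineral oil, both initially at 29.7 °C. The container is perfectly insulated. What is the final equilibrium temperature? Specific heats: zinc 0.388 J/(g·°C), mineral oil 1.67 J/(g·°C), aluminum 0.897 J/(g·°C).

Net heat exchanged in the isolated system is zero:
181*0.388*(T − 385) + 468*1.67*(T − 29.7) + 370*0.897*(T − 29.7) = 0
70.23(T − 385) + 781.56(T − 29.7) + 331.89(T − 29.7) = 0
1183.7 T = 60107
T = 60107/1183.7 ≈ 50.78 °C

T_f ≈ 50.8 °C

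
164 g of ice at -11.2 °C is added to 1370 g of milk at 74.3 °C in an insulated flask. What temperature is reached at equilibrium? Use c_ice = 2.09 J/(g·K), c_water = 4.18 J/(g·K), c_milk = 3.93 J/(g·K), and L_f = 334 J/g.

T_f ≈ 56.3 °C

Energy conservation, ΣQ = 0:
warm ice to 0 °C: 164·2.09·(0 − (-11.2)) = 3838.9; latent heat to melt: 164·334 = 54776; warm the meltwater: 685.52 T; milk: 5384.1(T − 74.3)
6069.6 T = 400039 − 58615 = 341424
T ≈ 56.25 °C. Since T > 0 °C, the all-ice-melts assumption holds.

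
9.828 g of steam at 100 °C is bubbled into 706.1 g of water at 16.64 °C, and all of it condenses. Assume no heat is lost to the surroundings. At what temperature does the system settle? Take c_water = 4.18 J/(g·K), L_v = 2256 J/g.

T_f ≈ 25.2 °C

Setting the total heat transfer to zero:
steam→water at 100 °C releases m L_v = 9.828×2256 = 22172
  condensed water 100 °C→T: 41.08(T − 100)
  original water: 2951.5(T − 16.64)
2992.6 T = 22172 + 4108.1 + 49113 = 75393
T ≈ 25.19 °C (< 100 °C, so full condensation is consistent).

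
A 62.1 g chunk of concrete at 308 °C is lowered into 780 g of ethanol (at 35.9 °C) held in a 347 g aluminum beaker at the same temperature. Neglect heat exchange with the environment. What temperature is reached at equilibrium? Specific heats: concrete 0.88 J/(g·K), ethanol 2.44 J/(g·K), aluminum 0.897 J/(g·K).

T_f ≈ 42.5 °C

Energy conservation, ΣQ = 0:
62.1*0.88*(T − 308) + 780*2.44*(T − 35.9) + 347*0.897*(T − 35.9) = 0
2269.1 T = 96331
T = 96331/2269.1 ≈ 42.45 °C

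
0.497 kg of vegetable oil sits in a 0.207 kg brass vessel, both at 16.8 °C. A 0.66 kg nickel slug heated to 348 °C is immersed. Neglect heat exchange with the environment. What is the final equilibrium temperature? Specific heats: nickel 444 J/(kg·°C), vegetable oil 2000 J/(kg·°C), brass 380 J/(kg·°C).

T_f ≈ 87.9 °C

Let T be the final temperature. ΣQ_i = 0:
0.66·444·(T − 348) + 0.497·2000·(T − 16.8) + 0.207·380·(T − 16.8) = 0
293.04(T − 348) + 994(T − 16.8) + 78.66(T − 16.8) = 0
(293.04 + 994 + 78.66) T = 293.04·348 + 994·16.8 + 78.66·16.8
T ≈ 87.87 °C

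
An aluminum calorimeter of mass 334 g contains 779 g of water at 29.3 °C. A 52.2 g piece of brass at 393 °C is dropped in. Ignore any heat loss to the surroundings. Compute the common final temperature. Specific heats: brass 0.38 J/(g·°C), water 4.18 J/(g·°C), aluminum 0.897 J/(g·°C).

Conservation of energy gives ΣQ = 0:
52.2×0.38×(T − 393) + 779×4.18×(T − 29.3) + 334×0.897×(T − 29.3) = 0
19.84(T − 393) + 3256.2(T − 29.3) + 299.6(T − 29.3) = 0
(19.84 + 3256.2 + 299.6) T = 19.84×393 + 3256.2×29.3 + 299.6×29.3
T ≈ 31.32 °C

T_f ≈ 31.3 °C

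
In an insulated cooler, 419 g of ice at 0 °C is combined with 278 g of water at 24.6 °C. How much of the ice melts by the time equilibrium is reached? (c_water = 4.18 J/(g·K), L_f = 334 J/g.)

Heat available from the water dropping to 0 °C: 278×4.18×24.6 = 28586 J.
Melting all 419 g of ice would need 419×334 = 139946 J.
Since 28586 < 139946 J, not all the ice melts; equilibrium is at 0 °C.
m_melt = 28586 / L_f = 85.59 g.

m_melted ≈ 85.6 g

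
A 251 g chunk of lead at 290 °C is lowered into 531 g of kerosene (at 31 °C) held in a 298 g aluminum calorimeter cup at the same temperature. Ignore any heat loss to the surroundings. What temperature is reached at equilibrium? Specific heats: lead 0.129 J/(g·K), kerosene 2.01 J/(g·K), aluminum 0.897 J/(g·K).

Net heat exchanged in the isolated system is zero:
251·0.129·(T − 290) + 531·2.01·(T − 31) + 298·0.897·(T − 31) = 0
32.38(T − 290) + 1067.3(T − 31) + 267.31(T − 31) = 0
(32.38 + 1067.3 + 267.31) T = 32.38·290 + 1067.3·31 + 267.31·31
T = 50763/1367 ≈ 37.13 °C

T_f ≈ 37.1 °C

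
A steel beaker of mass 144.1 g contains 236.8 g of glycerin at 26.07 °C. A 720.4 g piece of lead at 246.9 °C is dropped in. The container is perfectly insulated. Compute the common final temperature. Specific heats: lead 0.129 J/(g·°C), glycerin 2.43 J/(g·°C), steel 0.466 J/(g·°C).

T_f ≈ 54.0 °C

Let T be the final temperature. ΣQ_i = 0:
720.4*0.129*(T − 246.9) + 236.8*2.43*(T − 26.07) + 144.1*0.466*(T − 26.07) = 0
735.51 T = 39697
T ≈ 53.97 °C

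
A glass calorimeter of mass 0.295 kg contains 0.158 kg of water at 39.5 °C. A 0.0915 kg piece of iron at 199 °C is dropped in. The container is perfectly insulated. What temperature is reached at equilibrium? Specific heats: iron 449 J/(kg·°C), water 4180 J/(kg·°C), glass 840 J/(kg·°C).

T_f ≈ 46.4 °C

T_f = Σ m_i c_i T_i / Σ m_i c_i:
T_f = (41.08×199 + 660.44×39.5 + 247.8×39.5) / (41.08 + 660.44 + 247.8)
    = 44051 / 949.32 ≈ 46.40 °C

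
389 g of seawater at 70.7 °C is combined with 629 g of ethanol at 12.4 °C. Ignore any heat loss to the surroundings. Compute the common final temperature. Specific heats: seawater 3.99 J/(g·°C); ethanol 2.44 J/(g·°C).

T_f ≈ 41.7 °C

Conservation of energy gives ΣQ = 0:
389×3.99×(T − 70.7) + 629×2.44×(T − 12.4) = 0
(1552.1 + 1534.8) T = 1552.1×70.7 + 1534.8×12.4
T ≈ 41.71 °C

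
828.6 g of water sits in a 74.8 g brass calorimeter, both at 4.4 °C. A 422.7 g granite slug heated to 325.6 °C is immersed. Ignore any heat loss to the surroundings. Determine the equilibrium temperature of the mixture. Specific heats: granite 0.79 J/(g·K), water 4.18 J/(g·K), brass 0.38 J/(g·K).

Let T be the final temperature. ΣQ_i = 0:
422.7·0.79·(T − 325.6) + 828.6·4.18·(T − 4.4) + 74.8·0.38·(T − 4.4) = 0
333.93(T − 325.6) + 3463.5(T − 4.4) + 28.42(T − 4.4) = 0
3825.9 T = 124093
T = 124093 / 3825.9 = 32.4 °C

T_f ≈ 32.4 °C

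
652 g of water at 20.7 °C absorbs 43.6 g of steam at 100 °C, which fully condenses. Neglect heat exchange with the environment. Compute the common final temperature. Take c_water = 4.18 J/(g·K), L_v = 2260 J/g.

T_f ≈ 59.6 °C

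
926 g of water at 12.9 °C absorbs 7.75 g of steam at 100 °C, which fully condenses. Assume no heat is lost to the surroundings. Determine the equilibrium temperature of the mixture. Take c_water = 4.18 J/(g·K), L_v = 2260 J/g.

Sum of m c ΔT and latent-heat terms is zero:
steam→water at 100 °C releases m L_v = 7.75×2260 = 17515; condensed water 100 °C→T: 32.39(T − 100); original water: 3870.7(T − 12.9)
3903.1 T = 17515 + 3239.5 + 49932 = 70686
T ≈ 18.11 °C, under the boiling point, so the assumption holds.

T_f ≈ 18.1 °C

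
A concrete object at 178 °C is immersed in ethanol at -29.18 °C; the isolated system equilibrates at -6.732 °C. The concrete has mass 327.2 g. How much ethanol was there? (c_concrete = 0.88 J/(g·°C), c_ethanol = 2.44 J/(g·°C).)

Heat lost by the concrete = heat gained by the ethanol:
327.2·0.88·(178 − -6.732) = m·2.44·(-6.732 − (-29.18))
54.77 m = 53191  ⇒  m ≈ 971.1 g

m ≈ 971 g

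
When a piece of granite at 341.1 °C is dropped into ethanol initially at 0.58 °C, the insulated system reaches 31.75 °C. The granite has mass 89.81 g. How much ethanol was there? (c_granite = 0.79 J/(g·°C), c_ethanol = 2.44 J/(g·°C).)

m ≈ 289 g

Heat lost by the granite = heat gained by the ethanol:
89.81·0.79·(341.1 − 31.75) = m·2.44·(31.75 − 0.58)
76.05 m = 21948  ⇒  m ≈ 288.6 g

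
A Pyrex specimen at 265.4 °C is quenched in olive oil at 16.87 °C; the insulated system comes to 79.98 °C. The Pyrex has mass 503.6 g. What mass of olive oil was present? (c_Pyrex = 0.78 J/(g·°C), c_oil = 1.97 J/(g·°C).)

Conservation of energy gives ΣQ = 0:
503.6×0.78×(79.98 − 265.4) + m×1.97×(79.98 − 16.87) = 0
124.33 m = 72834
m = 72834/124.33 ≈ 585.8 g

m ≈ 586 g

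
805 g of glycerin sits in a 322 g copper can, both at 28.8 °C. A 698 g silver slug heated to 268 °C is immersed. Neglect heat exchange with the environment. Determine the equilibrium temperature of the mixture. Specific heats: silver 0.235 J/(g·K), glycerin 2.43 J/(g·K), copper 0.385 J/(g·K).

Heat gained plus heat lost sum to zero:
698·0.235·(T − 268) + 805·2.43·(T − 28.8) + 322·0.385·(T − 28.8) = 0
164.03(T − 268) + 1956.2(T − 28.8) + 123.97(T − 28.8) = 0
(164.03 + 1956.2 + 123.97) T = 164.03·268 + 1956.2·28.8 + 123.97·28.8
T = 103867/2244.2 ≈ 46.28 °C

T_f ≈ 46.3 °C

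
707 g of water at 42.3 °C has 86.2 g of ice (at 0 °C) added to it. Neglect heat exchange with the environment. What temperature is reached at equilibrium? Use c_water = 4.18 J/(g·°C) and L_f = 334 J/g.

T_f ≈ 29.0 °C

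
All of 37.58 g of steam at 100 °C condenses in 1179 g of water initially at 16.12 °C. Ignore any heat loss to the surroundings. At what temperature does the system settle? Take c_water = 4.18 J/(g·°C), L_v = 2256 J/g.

Sum of m c ΔT and latent-heat terms is zero:
steam→water at 100 °C releases m L_v = 37.58·2256 = 84780
  condensate cools 100→T: 37.58·4.18·(T − 100) = 157.08(T − 100)
  water warms: 1179·4.18·(T − 16.12) = 4928.2(T − 16.12)
5085.3 T = 84780 + 15708 + 79443 = 179932
T ≈ 35.38 °C (< 100 °C, so full condensation is consistent).

T_f ≈ 35.4 °C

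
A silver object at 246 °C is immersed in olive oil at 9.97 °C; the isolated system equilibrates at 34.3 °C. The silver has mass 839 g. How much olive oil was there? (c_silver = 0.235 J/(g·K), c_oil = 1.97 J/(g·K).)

Energy conservation, ΣQ = 0:
839·0.235·(34.3 − 246) + m·1.97·(34.3 − 9.97) = 0
47.93 m = 41740
m = 41740/47.93 ≈ 870.8 g

m ≈ 871 g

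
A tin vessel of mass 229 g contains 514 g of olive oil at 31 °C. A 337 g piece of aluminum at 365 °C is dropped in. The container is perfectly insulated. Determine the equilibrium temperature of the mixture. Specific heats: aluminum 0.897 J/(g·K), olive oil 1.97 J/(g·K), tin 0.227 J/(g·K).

T_f ≈ 104.9 °C

Heat gained plus heat lost sum to zero:
337·0.897·(T − 365) + 514·1.97·(T − 31) + 229·0.227·(T − 31) = 0
1366.9 T = 143337
T ≈ 104.87 °C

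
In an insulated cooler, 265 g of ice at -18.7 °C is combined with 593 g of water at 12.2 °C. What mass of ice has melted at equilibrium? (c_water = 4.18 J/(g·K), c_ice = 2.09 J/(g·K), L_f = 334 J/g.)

m_melted ≈ 59.5 g

Water can give up m c ΔT = 593·4.18·12.2 = 30241 J before reaching 0 °C.
Of that, 265·2.09·18.7 = 10357 J goes to bring the ice to 0 °C, leaving 19884 J.
Fully melting the ice requires m_ice L_f = 265·334 = 88510 J.
Since 19884 < 88510 J, not all the ice melts; equilibrium is at 0 °C.
Mass melted = 19884/334 ≈ 59.53 g.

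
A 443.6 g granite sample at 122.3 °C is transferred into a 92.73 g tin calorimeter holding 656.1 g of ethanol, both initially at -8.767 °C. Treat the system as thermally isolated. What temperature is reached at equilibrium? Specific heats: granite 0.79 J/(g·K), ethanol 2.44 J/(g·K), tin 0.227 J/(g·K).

T_f ≈ 14.5 °C

Setting the total heat transfer to zero:
443.6·0.79·(T − 122.3) + 656.1·2.44·(T − (-8.767)) + 92.73·0.227·(T − (-8.767)) = 0
(350.44 + 1600.9 + 21.05) T = 350.44·122.3 + 1600.9·(-8.767) + 21.05·(-8.767)
T = 28640/1972.4 ≈ 14.52 °C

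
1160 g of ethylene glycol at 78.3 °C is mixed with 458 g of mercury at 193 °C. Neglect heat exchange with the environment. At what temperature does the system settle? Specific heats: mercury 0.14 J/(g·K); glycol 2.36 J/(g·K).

T_f ≈ 80.9 °C

T_f is the heat-capacity-weighted average of the initial temperatures:
T_f = (64.12·193 + 2737.6·78.3) / (64.12 + 2737.6)
    = 226729 / 2801.7 ≈ 80.93 °C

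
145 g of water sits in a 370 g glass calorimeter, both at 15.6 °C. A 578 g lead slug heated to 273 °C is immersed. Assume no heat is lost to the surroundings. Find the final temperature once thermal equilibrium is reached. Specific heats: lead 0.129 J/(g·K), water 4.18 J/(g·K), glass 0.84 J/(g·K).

Energy conservation, ΣQ = 0:
578*0.129*(T − 273) + 145*4.18*(T − 15.6) + 370*0.84*(T − 15.6) = 0
(74.56 + 606.1 + 310.8) T = 74.56*273 + 606.1*15.6 + 310.8*15.6
T ≈ 34.96 °C

T_f ≈ 35.0 °C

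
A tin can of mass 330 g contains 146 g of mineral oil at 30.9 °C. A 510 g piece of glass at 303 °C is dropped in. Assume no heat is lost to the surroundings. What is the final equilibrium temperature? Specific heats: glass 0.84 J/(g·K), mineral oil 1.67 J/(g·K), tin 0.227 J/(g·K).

Setting the total heat transfer to zero:
510*0.84*(T − 303) + 146*1.67*(T − 30.9) + 330*0.227*(T − 30.9) = 0
(428.4 + 243.82 + 74.91) T = 428.4*303 + 243.82*30.9 + 74.91*30.9
T = 139654/747.13 ≈ 186.92 °C

T_f ≈ 186.9 °C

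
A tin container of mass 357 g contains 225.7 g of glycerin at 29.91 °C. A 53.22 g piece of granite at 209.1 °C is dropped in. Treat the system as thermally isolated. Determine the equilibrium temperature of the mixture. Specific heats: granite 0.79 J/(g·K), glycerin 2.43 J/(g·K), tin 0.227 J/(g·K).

T_f ≈ 41.1 °C

T_f is the heat-capacity-weighted average of the initial temperatures:
T_f = (42.04*209.1 + 548.45*29.91 + 81.04*29.91) / (42.04 + 548.45 + 81.04)
    = 27619 / 671.53 ≈ 41.13 °C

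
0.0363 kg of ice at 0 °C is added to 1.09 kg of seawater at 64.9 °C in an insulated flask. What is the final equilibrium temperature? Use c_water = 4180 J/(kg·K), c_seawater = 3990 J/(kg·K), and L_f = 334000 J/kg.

T_f ≈ 60.0 °C

Taking heat into each body as positive, Σ m c ΔT = 0:
latent heat to melt: 0.0363·334000 = 12124
  meltwater 0→T: 0.0363·4180·T = 151.73 T
  seawater cools: 1.09·3990·(T − 64.9) = 4349.1(T − 64.9)
4500.8 T = 282257 − 12124 = 270132
T ≈ 60.02 °C. Since T > 0 °C, the all-ice-melts assumption holds.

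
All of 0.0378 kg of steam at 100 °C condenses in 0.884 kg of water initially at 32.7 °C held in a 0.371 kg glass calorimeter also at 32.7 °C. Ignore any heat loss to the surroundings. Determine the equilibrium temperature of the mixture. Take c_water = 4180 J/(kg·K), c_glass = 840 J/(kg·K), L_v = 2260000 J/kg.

T_f ≈ 55.8 °C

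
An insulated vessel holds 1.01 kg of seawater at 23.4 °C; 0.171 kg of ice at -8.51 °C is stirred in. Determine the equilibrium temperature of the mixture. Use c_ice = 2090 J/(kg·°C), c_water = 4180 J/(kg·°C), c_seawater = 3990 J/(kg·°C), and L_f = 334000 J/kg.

Net heat exchanged in the isolated system is zero:
ice -8.51→0 °C: 0.171×2090×8.51 = 3041.4; latent heat to melt: 0.171×334000 = 57114; meltwater 0→T: 0.171×4180×T = 714.78 T; seawater cools: 1.01×3990×(T − 23.4) = 4029.9(T − 23.4)
4744.7 T = 94300 − 60155 = 34144
T ≈ 7.20 °C — above 0 °C, consistent with complete melting.

T_f ≈ 7.2 °C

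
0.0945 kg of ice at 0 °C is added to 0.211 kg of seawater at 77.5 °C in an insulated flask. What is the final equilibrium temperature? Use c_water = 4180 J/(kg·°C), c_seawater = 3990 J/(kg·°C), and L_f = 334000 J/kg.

T_f ≈ 27.2 °C

Taking heat into each body as positive, Σ m c ΔT = 0:
latent heat to melt: 0.0945×334000 = 31563
  meltwater 0→T: 0.0945×4180×T = 395.01 T
  seawater: 841.89(T − 77.5)
1236.9 T = 65246 − 31563 = 33683
T ≈ 27.23 °C (positive, so assuming full melt was valid).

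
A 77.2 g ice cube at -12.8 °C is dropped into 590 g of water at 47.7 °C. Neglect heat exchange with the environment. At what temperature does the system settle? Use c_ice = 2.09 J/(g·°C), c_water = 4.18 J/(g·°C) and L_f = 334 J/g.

T_f ≈ 32.2 °C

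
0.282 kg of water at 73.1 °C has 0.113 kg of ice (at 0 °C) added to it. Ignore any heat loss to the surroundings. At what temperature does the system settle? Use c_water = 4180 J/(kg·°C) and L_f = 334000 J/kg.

T_f ≈ 29.3 °C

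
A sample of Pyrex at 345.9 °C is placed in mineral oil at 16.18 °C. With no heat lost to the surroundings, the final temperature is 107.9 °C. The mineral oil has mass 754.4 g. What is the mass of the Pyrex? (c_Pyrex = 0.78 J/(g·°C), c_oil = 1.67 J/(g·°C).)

Conservation of energy gives ΣQ = 0:
m×0.78×(107.9 − 345.9) + 754.4×1.67×(107.9 − 16.18) = 0
-185.64 m = -115553
m = -115553/-185.64 ≈ 622.5 g

m ≈ 622 g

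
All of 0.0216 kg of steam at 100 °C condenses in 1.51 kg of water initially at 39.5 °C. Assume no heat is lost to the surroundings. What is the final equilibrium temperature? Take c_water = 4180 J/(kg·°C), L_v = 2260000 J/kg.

Sum of m c ΔT and latent-heat terms is zero:
steam→water at 100 °C releases m L_v = 0.0216×2260000 = 48816
  condensate cools 100→T: 0.0216×4180×(T − 100) = 90.29(T − 100)
  original water: 6311.8(T − 39.5)
6402.1 T = 48816 + 9028.8 + 249316 = 307161
T ≈ 47.98 °C (< 100 °C, so full condensation is consistent).

T_f ≈ 48.0 °C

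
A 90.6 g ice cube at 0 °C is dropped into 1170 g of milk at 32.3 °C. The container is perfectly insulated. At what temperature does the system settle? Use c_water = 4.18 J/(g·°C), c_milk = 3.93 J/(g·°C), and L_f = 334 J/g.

T_f ≈ 23.8 °C

Net heat exchanged in the isolated system is zero:
latent heat to melt: 90.6×334 = 30260; warm the meltwater: 378.71 T; milk cools: 1170×3.93×(T − 32.3) = 4598.1(T − 32.3)
4976.8 T = 148519 − 30260 = 118258
T ≈ 23.76 °C (positive, so assuming full melt was valid).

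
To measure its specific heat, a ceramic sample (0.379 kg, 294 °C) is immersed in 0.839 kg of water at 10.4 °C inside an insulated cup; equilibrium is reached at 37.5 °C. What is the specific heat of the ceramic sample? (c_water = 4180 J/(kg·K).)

Energy conservation, ΣQ = 0:
0.379·c·(37.5 − 294) + 0.839·4180·(37.5 − 10.4) = 0
-97.21 c = -95040
c = -95040/-97.21 ≈ 977.6 J/(kg·K)

c ≈ 978 J/(kg·K)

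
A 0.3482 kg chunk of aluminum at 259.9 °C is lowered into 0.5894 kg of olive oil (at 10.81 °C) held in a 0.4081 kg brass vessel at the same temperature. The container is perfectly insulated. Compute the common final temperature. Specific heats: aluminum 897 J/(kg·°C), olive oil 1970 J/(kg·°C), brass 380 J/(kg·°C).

Energy conservation, ΣQ = 0:
0.3482·897·(T − 259.9) + 0.5894·1970·(T − 10.81) + 0.4081·380·(T − 10.81) = 0
1628.5 T = 95404
T ≈ 58.58 °C

T_f ≈ 58.6 °C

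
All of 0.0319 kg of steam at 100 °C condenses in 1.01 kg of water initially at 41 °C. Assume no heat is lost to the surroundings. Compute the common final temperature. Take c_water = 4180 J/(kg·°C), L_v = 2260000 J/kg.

T_f ≈ 59.4 °C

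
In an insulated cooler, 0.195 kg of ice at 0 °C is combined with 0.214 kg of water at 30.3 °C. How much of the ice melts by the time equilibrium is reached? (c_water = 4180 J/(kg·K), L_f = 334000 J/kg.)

m_melted ≈ 0.0811 kg

Heat available from the water dropping to 0 °C: 0.214×4180×30.3 = 27104 J.
Melting all 0.195 kg of ice would need 0.195×334000 = 65130 J.
That's not enough to melt it all — equilibrium is at 0 °C with ice remaining.
m_melt = 27104 / L_f = 0.08115 kg.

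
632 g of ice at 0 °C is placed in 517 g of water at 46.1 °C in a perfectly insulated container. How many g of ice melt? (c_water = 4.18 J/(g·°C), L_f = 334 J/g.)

Cooling the water to 0 °C releases 517·4.18·46.1 = 99625 J.
Fully melting the ice requires m_ice L_f = 632·334 = 211088 J.
99625 J < 211088 J, so only part of the ice melts and the system sits at 0 °C.
Mass melted = 99625/334 ≈ 298.3 g.

m_melted ≈ 298 g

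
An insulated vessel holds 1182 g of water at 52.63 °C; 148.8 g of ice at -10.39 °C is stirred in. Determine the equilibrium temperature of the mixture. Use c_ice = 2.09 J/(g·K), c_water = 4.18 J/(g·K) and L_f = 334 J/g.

Net heat exchanged in the isolated system is zero:
warm ice to 0 °C: 148.8·2.09·(0 − (-10.39)) = 3231.2; fusion: m_ice L_f = 148.8·334 = 49699; warm the meltwater: 621.98 T; water cools: 1182·4.18·(T − 52.63) = 4940.8(T − 52.63)
5562.7 T = 260032 − 52930 = 207102
T ≈ 37.23 °C. Since T > 0 °C, the all-ice-melts assumption holds.

T_f ≈ 37.2 °C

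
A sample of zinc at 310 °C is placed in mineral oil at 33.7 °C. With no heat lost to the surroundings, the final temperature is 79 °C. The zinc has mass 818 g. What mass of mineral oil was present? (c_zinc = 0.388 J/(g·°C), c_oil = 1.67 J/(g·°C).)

Conservation of energy gives ΣQ = 0:
818×0.388×(79 − 310) + m×1.67×(79 − 33.7) = 0
75.65 m = 73316
m = 73316/75.65 ≈ 969.1 g

m ≈ 969 g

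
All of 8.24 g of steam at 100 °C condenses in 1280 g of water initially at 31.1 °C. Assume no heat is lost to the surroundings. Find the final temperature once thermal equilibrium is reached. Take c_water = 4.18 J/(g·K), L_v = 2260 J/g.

T_f ≈ 35.0 °C

Sum of m c ΔT and latent-heat terms is zero:
steam→water at 100 °C releases m L_v = 8.24·2260 = 18622
  condensate cools 100→T: 8.24·4.18·(T − 100) = 34.44(T − 100)
  original water: 5350.4(T − 31.1)
5384.8 T = 18622 + 3444.3 + 166397 = 188464
T ≈ 35.00 °C, under the boiling point, so the assumption holds.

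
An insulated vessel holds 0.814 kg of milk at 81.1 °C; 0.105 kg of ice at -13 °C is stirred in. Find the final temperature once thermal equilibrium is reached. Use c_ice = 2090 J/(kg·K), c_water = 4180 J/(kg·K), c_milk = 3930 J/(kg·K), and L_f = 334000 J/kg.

T_f ≈ 60.9 °C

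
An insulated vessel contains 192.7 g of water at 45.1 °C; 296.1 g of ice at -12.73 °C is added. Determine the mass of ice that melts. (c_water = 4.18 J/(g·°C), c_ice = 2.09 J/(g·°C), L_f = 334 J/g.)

Water can give up m c ΔT = 192.7×4.18×45.1 = 36327 J before reaching 0 °C.
Of that, 296.1×2.09×12.73 = 7877.9 J goes to bring the ice to 0 °C, leaving 28449 J.
Melting all 296.1 g of ice would need 296.1×334 = 98897 J.
28449 J < 98897 J, so only part of the ice melts and the system sits at 0 °C.
m_melted×334 = 28449  ⇒  m_melted ≈ 85.18 g.

m_melted ≈ 85.2 g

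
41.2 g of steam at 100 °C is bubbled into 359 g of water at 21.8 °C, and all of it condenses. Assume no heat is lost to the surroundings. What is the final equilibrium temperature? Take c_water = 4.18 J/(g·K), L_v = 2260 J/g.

T_f ≈ 85.5 °C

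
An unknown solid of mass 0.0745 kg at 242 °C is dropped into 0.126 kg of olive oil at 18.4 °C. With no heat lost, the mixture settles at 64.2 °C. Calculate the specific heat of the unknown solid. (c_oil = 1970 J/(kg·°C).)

Net heat exchanged in the isolated system is zero:
0.0745×c×(64.2 − 242) + 0.126×1970×(64.2 − 18.4) = 0
-13.25 c = -11368
c = -11368/-13.25 ≈ 858.3 J/(kg·°C)

c ≈ 858 J/(kg·°C)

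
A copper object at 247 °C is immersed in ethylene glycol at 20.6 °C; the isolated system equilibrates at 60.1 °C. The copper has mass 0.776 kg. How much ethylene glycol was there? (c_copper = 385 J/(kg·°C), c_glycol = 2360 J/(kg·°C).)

m ≈ 0.599 kg

Energy conservation, ΣQ = 0:
0.776×385×(60.1 − 247) + m×2360×(60.1 − 20.6) = 0
93220 m = 55838
m = 55838/93220 ≈ 0.599 kg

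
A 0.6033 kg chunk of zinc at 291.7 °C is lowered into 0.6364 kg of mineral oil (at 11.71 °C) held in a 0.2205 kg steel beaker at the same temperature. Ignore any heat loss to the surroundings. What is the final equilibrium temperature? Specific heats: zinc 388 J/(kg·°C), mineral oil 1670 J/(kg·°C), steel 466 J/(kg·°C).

With ΣQ=0 the equilibrium temperature is the m·c-weighted mean:
T_f = (234.08×291.7 + 1062.8×11.71 + 102.75×11.71) / (234.08 + 1062.8 + 102.75)
    = 81930 / 1399.6 ≈ 58.54 °C

T_f ≈ 58.5 °C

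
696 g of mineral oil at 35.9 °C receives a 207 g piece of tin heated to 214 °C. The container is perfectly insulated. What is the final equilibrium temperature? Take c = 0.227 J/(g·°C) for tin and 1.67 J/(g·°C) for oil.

T_f ≈ 42.8 °C

Net heat exchanged in the isolated system is zero:
207×0.227×(T − 214) + 696×1.67×(T − 35.9) = 0
46.99(T − 214) + 1162.3(T − 35.9) = 0
1209.3 T = 51783
T = 51783/1209.3 ≈ 42.82 °C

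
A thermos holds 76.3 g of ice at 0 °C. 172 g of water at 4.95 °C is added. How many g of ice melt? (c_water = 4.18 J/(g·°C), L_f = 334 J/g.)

m_melted ≈ 10.7 g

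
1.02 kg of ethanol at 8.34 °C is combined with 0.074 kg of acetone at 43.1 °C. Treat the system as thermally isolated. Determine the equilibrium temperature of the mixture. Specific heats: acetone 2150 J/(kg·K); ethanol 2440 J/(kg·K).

T_f ≈ 10.4 °C

Energy conservation, ΣQ = 0:
0.074*2150*(T − 43.1) + 1.02*2440*(T − 8.34) = 0
2647.9 T = 27614
T ≈ 10.43 °C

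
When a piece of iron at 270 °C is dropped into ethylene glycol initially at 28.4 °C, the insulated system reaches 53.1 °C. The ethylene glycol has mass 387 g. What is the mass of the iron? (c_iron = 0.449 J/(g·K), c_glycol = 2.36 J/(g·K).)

m ≈ 232 g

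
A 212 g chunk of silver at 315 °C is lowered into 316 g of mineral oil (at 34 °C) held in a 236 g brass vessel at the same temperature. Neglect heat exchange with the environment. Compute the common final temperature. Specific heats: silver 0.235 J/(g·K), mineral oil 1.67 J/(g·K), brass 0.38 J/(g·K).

Energy conservation, ΣQ = 0:
212*0.235*(T − 315) + 316*1.67*(T − 34) + 236*0.38*(T − 34) = 0
667.22 T = 36685
T ≈ 54.98 °C

T_f ≈ 55.0 °C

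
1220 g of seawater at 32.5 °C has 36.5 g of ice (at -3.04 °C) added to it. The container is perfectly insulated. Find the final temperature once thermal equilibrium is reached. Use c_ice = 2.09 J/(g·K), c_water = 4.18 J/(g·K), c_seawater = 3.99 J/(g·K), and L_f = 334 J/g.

Setting the total heat transfer to zero:
ice -3.04→0 °C: 36.5×2.09×3.04 = 231.91
  fusion: m_ice L_f = 36.5×334 = 12191
  warm the meltwater: 152.57 T
  seawater cools: 1220×3.99×(T − 32.5) = 4867.8(T − 32.5)
5020.4 T = 158204 − 12423 = 145781
T ≈ 29.04 °C — above 0 °C, consistent with complete melting.

T_f ≈ 29.0 °C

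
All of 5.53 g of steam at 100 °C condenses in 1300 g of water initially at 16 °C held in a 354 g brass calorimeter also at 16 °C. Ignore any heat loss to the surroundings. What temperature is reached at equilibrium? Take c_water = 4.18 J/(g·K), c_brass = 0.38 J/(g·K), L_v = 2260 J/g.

Energy conservation, ΣQ = 0:
steam→water at 100 °C releases m L_v = 5.53×2260 = 12498
  condensed water 100 °C→T: 23.12(T − 100)
  water warms: 1300×4.18×(T − 16) = 5434(T − 16)
  brass cup: 354×0.38×(T − 16) = 134.52(T − 16)
5591.6 T = 12498 + 2311.5 + 89096 = 103906
T ≈ 18.58 °C, under the boiling point, so the assumption holds.

T_f ≈ 18.6 °C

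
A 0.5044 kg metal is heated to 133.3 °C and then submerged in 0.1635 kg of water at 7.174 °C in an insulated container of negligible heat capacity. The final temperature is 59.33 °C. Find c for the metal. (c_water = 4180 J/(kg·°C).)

c ≈ 955 J/(kg·°C)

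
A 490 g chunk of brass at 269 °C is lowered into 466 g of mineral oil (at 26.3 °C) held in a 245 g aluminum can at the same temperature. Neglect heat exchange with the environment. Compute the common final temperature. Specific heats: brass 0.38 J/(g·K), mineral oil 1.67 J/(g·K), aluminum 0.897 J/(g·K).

With ΣQ=0 the equilibrium temperature is the m·c-weighted mean:
T_f = (186.2·269 + 778.22·26.3 + 219.77·26.3) / (186.2 + 778.22 + 219.77)
    = 76335 / 1184.2 ≈ 64.46 °C

T_f ≈ 64.5 °C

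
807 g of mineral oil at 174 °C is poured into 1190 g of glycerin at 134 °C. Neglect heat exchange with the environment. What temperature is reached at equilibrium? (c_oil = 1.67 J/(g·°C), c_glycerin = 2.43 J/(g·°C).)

Taking heat into each body as positive, Σ m c ΔT = 0:
807·1.67·(T − 174) + 1190·2.43·(T − 134) = 0
1347.7(T − 174) + 2891.7(T − 134) = 0
(1347.7 + 2891.7) T = 1347.7·174 + 2891.7·134
T = 621986 / 4239.4 = 147 °C

T_f ≈ 146.7 °C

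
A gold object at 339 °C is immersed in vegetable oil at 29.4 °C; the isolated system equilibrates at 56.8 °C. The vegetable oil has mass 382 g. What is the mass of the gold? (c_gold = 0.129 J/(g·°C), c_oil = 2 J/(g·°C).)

Heat lost by the gold = heat gained by the oil:
m·0.129·(339 − 56.8) = 382·2·(56.8 − 29.4)
36.4 m = 20934  ⇒  m ≈ 575 g

m ≈ 575 g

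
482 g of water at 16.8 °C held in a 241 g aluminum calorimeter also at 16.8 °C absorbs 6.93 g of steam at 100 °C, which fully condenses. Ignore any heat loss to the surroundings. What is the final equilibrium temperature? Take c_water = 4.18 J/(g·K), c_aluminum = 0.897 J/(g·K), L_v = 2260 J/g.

T_f ≈ 24.8 °C

Energy balance with sensible and latent terms:
latent heat released on condensation: 6.93×2260 = 15662; condensate cools 100→T: 6.93×4.18×(T − 100) = 28.97(T − 100); original water: 2014.8(T − 16.8); aluminum cup: 241×0.897×(T − 16.8) = 216.18(T − 16.8)
2259.9 T = 15662 + 2896.7 + 37480 = 56038
T ≈ 24.80 °C, under the boiling point, so the assumption holds.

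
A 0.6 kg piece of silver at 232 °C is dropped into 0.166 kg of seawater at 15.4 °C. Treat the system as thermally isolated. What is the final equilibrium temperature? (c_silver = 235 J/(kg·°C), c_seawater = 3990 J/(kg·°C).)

With ΣQ=0 the equilibrium temperature is the m·c-weighted mean:
T_f = (141×232 + 662.34×15.4) / (141 + 662.34)
    = 42912 / 803.34 ≈ 53.42 °C

T_f ≈ 53.4 °C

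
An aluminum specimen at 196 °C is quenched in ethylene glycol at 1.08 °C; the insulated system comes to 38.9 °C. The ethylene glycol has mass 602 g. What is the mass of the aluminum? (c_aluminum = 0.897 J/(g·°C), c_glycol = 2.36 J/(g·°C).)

m ≈ 381 g

Energy conservation, ΣQ = 0:
m×0.897×(38.9 − 196) + 602×2.36×(38.9 − 1.08) = 0
-140.92 m = -53732
m = -53732/-140.92 ≈ 381.3 g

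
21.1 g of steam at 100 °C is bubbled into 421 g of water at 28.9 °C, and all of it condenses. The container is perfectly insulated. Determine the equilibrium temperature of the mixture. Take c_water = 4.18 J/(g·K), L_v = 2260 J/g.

T_f ≈ 58.1 °C

Sum of m c ΔT and latent-heat terms is zero:
latent heat released on condensation: 21.1·2260 = 47686
  condensed water 100 °C→T: 88.2(T − 100)
  water warms: 421·4.18·(T − 28.9) = 1759.8(T − 28.9)
1848 T = 47686 + 8819.8 + 50858 = 107363
T ≈ 58.10 °C, under the boiling point, so the assumption holds.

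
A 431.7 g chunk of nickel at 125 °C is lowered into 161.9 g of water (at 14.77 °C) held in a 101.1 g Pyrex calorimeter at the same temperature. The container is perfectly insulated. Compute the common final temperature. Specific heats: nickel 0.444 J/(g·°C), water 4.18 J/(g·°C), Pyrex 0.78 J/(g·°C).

T_f ≈ 37.1 °C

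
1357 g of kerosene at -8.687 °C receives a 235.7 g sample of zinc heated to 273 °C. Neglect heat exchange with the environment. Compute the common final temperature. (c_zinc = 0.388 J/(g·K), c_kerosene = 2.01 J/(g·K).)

|Q_zinc| = |Q_kerosene|:
235.7*0.388*(273 − T) = 1357*2.01*(T − (-8.687))
91.45(273 − T) = 2727.6(T − (-8.687))
2819 T = 1271.9  ⇒  T ≈ 0.45 °C

T_f ≈ 0.5 °C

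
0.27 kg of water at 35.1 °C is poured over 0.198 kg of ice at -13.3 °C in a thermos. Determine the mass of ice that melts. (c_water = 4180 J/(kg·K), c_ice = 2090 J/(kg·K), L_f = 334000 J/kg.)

m_melted ≈ 0.102 kg

Heat available from the water dropping to 0 °C: 0.27·4180·35.1 = 39614 J.
Warming the ice to 0 °C takes 0.198·2090·13.3 = 5503.8 J, leaving 34110 J for melting.
To melt every bit of ice: 0.198·334000 = 66132 J.
Since 34110 < 66132 J, not all the ice melts; equilibrium is at 0 °C.
m_melt = 34110 / L_f = 0.1021 kg.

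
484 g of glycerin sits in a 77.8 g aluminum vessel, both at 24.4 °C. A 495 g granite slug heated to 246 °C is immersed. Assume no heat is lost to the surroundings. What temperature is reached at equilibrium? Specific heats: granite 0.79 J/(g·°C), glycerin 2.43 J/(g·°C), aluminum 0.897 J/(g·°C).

T_f ≈ 77.3 °C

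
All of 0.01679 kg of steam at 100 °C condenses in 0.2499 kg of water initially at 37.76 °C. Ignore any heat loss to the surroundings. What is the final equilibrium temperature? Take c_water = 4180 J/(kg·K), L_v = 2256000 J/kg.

T_f ≈ 75.7 °C

Heat gained plus heat lost sum to zero:
steam→water at 100 °C releases m L_v = 0.01679·2256000 = 37878
  condensed water 100 °C→T: 70.18(T − 100)
  water warms: 0.2499·4180·(T − 37.76) = 1044.6(T − 37.76)
1114.8 T = 37878 + 7018.2 + 39443 = 84340
T ≈ 75.66 °C — below 100 °C, confirming all the steam condensed.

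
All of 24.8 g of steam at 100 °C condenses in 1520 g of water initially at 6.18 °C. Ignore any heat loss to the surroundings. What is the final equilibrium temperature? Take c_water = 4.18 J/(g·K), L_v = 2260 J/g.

Sum of m c ΔT and latent-heat terms is zero:
condense steam: −24.8·2260 = −56048
  condensate cools 100→T: 24.8·4.18·(T − 100) = 103.66(T − 100)
  water warms: 1520·4.18·(T − 6.18) = 6353.6(T − 6.18)
6457.3 T = 56048 + 10366 + 39265 = 105680
T ≈ 16.37 °C, under the boiling point, so the assumption holds.

T_f ≈ 16.4 °C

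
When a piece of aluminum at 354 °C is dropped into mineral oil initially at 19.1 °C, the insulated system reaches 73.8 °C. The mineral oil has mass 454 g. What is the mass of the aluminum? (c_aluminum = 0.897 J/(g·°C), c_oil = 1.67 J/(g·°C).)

Heat lost by the aluminum = heat gained by the oil:
m·0.897·(354 − 73.8) = 454·1.67·(73.8 − 19.1)
251.34 m = 41472  ⇒  m ≈ 165 g

m ≈ 165 g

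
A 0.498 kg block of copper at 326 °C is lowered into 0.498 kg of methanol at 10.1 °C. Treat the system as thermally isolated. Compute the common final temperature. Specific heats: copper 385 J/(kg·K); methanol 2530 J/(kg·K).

T_f ≈ 51.8 °C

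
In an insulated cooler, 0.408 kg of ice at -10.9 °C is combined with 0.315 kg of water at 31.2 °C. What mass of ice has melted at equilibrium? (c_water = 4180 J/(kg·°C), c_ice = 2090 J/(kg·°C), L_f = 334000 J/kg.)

Cooling the water to 0 °C releases 0.315×4180×31.2 = 41081 J.
Of that, 0.408×2090×10.9 = 9294.6 J goes to bring the ice to 0 °C, leaving 31786 J.
Melting all 0.408 kg of ice would need 0.408×334000 = 136272 J.
31786 J < 136272 J, so only part of the ice melts and the system sits at 0 °C.
Mass melted = 31786/334000 ≈ 0.09517 kg.

m_melted ≈ 0.0952 kg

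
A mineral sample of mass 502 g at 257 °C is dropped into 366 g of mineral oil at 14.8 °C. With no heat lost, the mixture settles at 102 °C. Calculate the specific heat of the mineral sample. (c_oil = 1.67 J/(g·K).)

Setting the total heat transfer to zero:
502×c×(102 − 257) + 366×1.67×(102 − 14.8) = 0
-77810 c = -53298
c = -53298/-77810 ≈ 0.685 J/(g·K)

c ≈ 0.685 J/(g·K)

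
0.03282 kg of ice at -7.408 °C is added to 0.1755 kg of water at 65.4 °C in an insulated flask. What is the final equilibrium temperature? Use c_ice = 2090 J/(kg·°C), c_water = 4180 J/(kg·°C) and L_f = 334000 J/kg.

Sum of m c ΔT and latent-heat terms is zero:
warm ice to 0 °C: 0.03282·2090·(0 − (-7.408)) = 508.14
  fusion: m_ice L_f = 0.03282·334000 = 10962
  meltwater 0→T: 0.03282·4180·T = 137.19 T
  water: 733.59(T − 65.4)
870.78 T = 47977 − 11470 = 36507
T ≈ 41.92 °C. Since T > 0 °C, the all-ice-melts assumption holds.

T_f ≈ 41.9 °C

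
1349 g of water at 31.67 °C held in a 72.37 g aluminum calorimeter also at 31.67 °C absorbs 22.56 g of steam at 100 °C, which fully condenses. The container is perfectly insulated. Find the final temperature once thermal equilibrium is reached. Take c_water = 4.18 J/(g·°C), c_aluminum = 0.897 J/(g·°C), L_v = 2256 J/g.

Conservation of energy gives ΣQ = 0:
steam→water at 100 °C releases m L_v = 22.56×2256 = 50895
  condensate cools 100→T: 22.56×4.18×(T − 100) = 94.3(T − 100)
  water warms: 1349×4.18×(T − 31.67) = 5638.8(T − 31.67)
  aluminum cup: 72.37×0.897×(T − 31.67) = 64.92(T − 31.67)
5798 T = 50895 + 9430.1 + 180637 = 240963
T ≈ 41.56 °C, under the boiling point, so the assumption holds.

T_f ≈ 41.6 °C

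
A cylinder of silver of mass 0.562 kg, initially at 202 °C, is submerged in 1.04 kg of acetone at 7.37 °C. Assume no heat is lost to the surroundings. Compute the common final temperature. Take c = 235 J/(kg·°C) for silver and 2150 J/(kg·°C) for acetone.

T_f ≈ 18.2 °C

Heat gained plus heat lost sum to zero:
0.562·235·(T − 202) + 1.04·2150·(T − 7.37) = 0
132.07(T − 202) + 2236(T − 7.37) = 0
2368.1 T = 43157
T = 43157/2368.1 ≈ 18.22 °C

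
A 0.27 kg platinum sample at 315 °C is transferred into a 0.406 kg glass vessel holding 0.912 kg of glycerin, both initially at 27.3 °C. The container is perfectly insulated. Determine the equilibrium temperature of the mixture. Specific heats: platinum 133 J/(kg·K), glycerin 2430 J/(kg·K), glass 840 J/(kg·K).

T_f ≈ 31.3 °C

Setting the total heat transfer to zero:
0.27*133*(T − 315) + 0.912*2430*(T − 27.3) + 0.406*840*(T − 27.3) = 0
35.91(T − 315) + 2216.2(T − 27.3) + 341.04(T − 27.3) = 0
(35.91 + 2216.2 + 341.04) T = 35.91*315 + 2216.2*27.3 + 341.04*27.3
T = 81123/2593.1 ≈ 31.28 °C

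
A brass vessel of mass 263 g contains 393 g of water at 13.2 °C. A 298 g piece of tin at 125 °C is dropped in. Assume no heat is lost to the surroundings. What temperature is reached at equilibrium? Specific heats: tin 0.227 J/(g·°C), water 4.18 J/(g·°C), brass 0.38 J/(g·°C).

With ΣQ=0 the equilibrium temperature is the m·c-weighted mean:
T_f = (67.65*125 + 1642.7*13.2 + 99.94*13.2) / (67.65 + 1642.7 + 99.94)
    = 31459 / 1810.3 ≈ 17.38 °C

T_f ≈ 17.4 °C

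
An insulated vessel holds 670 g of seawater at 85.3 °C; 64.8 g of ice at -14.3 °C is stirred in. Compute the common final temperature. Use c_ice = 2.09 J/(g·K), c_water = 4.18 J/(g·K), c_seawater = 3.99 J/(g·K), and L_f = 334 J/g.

T_f ≈ 69.4 °C

Energy balance with sensible and latent terms:
ice -14.3→0 °C: 64.8·2.09·14.3 = 1936.7
  fusion: m_ice L_f = 64.8·334 = 21643
  warm the meltwater: 270.86 T
  seawater: 2673.3(T − 85.3)
2944.2 T = 228032 − 23580 = 204453
T ≈ 69.44 °C (positive, so assuming full melt was valid).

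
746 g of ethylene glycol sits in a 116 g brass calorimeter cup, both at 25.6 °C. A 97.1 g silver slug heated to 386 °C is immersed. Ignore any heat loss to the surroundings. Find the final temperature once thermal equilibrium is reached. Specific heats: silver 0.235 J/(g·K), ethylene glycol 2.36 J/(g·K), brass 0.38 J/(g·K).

With ΣQ=0 the equilibrium temperature is the m·c-weighted mean:
T_f = (22.82·386 + 1760.6·25.6 + 44.08·25.6) / (22.82 + 1760.6 + 44.08)
    = 55007 / 1827.5 ≈ 30.10 °C

T_f ≈ 30.1 °C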